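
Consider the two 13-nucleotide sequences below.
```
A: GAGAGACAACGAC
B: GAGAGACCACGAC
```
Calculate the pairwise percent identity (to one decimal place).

92.3%

Mismatch at position 8 (1-based): 1 of 13.
Identical positions: 12/13 = 92.31% → 92.3%.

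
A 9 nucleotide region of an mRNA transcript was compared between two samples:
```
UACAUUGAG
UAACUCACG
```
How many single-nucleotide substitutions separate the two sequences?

The sequences differ at positions 3, 4, 6, 7, 8 (1-based) — 5 in total.

5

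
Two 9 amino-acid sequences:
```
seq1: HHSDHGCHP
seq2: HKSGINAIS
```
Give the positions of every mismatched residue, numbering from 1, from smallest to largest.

2, 4, 5, 6, 7, 8, 9

Scanning 1-based: 2: H/K; 4: D/G; 5: H/I; 6: G/N; 7: C/A; 8: H/I; 9: P/S.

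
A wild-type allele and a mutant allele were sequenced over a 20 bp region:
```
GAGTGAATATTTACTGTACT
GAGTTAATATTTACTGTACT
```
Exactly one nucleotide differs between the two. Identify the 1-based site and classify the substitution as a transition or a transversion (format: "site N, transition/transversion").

The sequences differ only at site 5: G→T (purine→pyrimidine), a transversion.

site 5, transversion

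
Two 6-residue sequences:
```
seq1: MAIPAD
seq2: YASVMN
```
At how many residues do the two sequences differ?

5

Comparing position by position, 5 residues differ: 1 (M/Y), 3 (I/S), 4 (P/V), 5 (A/M), 6 (D/N).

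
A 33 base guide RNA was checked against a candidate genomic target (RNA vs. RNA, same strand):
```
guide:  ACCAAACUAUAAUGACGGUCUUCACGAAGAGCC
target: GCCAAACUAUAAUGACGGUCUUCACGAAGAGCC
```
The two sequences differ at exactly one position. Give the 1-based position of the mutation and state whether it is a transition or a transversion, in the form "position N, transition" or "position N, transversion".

The sequences differ only at position 1: A→G (purine→purine), a transition.

position 1, transition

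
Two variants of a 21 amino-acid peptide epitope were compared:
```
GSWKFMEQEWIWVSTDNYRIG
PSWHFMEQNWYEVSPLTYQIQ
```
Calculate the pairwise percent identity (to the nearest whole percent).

10 positions differ (1, 4, 9, 11, 12, 15, 16, 17, 19, 21), so 11 of 21 match: 11/21 = 52.38%.

52%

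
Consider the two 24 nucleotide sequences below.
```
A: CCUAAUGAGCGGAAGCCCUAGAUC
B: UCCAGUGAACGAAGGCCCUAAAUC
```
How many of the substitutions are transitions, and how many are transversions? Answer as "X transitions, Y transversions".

7 transitions, 0 transversions

Transitions (purine↔purine or pyrimidine↔pyrimidine): 1 C→U, 3 U→C, 5 A→G, 9 G→A, 12 G→A, 14 A→G, 21 G→A.
Transversions (purine↔pyrimidine): none.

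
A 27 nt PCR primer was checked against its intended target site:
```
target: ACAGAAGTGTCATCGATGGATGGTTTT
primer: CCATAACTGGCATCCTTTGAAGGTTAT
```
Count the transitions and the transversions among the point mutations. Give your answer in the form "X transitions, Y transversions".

Mismatches (1-based):
base 1: A→C (purine→pyrimidine, transversion)
base 4: G→T (purine→pyrimidine, transversion)
base 7: G→C (purine→pyrimidine, transversion)
base 10: T→G (pyrimidine→purine, transversion)
base 15: G→C (purine→pyrimidine, transversion)
base 16: A→T (purine→pyrimidine, transversion)
base 18: G→T (purine→pyrimidine, transversion)
base 21: T→A (pyrimidine→purine, transversion)
base 26: T→A (pyrimidine→purine, transversion)

0 transitions, 9 transversions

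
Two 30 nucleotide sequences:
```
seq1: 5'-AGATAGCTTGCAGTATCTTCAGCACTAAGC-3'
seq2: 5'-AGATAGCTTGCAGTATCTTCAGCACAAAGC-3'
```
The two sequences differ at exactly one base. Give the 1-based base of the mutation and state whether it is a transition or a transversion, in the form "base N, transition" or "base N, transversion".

The sequences differ only at base 26: T→A (pyrimidine→purine), a transversion.

base 26, transversion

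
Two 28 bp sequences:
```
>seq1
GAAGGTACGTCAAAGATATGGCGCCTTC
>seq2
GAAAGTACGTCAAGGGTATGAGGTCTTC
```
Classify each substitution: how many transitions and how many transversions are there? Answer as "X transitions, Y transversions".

Mismatches (1-based):
base 4: G→A (purine→purine, transition)
base 14: A→G (purine→purine, transition)
base 16: A→G (purine→purine, transition)
base 21: G→A (purine→purine, transition)
base 22: C→G (pyrimidine→purine, transversion)
base 24: C→T (pyrimidine→pyrimidine, transition)

5 transitions, 1 transversion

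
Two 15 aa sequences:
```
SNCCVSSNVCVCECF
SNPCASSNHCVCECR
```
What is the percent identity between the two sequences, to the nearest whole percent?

73%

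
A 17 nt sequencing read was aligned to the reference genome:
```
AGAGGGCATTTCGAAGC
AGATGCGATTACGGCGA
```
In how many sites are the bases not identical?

The sequences differ at sites 4, 6, 7, 11, 14, 15, 17 (1-based) — 7 in total.

7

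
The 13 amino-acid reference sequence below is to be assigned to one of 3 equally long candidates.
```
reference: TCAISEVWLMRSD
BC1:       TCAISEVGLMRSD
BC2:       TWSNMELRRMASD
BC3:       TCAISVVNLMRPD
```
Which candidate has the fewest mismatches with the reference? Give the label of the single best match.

BC1

Hamming distances to reference — BC1: 1; BC2: 8; BC3: 3.
Smallest is BC1 with 1 mismatch.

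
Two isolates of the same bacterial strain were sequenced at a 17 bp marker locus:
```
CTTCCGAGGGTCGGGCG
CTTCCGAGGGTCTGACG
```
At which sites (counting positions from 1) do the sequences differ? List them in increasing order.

Scanning 1-based: 13: G/T; 15: G/A.

13, 15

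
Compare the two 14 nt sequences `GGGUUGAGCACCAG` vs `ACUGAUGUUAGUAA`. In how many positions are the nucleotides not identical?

12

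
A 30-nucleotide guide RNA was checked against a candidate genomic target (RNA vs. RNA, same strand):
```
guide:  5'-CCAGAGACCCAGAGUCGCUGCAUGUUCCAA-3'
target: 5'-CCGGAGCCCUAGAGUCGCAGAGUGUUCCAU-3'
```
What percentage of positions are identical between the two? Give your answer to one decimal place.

76.7%

7 positions differ (3, 7, 10, 19, 21, 22, 30), so 23 of 30 match: 23/30 = 76.67%.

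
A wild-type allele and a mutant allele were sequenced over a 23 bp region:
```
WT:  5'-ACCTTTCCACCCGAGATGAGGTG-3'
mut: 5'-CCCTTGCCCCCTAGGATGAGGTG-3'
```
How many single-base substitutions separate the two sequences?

The sequences differ at sites 1, 6, 9, 12, 13, 14 (1-based) — 6 in total.

6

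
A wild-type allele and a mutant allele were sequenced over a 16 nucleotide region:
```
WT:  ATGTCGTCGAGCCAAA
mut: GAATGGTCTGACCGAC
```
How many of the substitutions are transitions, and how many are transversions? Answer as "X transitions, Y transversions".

Mismatches (1-based):
base 1: A→G (purine→purine, transition)
base 2: T→A (pyrimidine→purine, transversion)
base 3: G→A (purine→purine, transition)
base 5: C→G (pyrimidine→purine, transversion)
base 9: G→T (purine→pyrimidine, transversion)
base 10: A→G (purine→purine, transition)
base 11: G→A (purine→purine, transition)
base 14: A→G (purine→purine, transition)
base 16: A→C (purine→pyrimidine, transversion)

5 transitions, 4 transversions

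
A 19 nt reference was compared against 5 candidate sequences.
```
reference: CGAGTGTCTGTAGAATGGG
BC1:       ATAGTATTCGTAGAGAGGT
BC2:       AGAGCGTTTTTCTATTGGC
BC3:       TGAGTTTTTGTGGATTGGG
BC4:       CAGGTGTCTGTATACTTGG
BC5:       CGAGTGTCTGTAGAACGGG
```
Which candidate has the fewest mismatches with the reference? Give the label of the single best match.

BC1 differs at 8 bases; BC2 differs at 8 bases; BC3 differs at 5 bases; BC4 differs at 5 bases; BC5 differs at 1 base. The closest is BC5.

BC5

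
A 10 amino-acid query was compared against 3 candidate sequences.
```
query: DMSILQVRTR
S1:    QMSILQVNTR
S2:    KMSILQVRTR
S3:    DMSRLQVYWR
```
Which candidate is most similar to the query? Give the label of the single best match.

S2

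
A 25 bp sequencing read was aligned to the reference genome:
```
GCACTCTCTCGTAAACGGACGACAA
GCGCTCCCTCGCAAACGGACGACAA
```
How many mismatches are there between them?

3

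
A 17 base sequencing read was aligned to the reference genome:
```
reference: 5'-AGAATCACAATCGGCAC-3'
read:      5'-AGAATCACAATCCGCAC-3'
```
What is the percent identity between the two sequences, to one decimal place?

94.1%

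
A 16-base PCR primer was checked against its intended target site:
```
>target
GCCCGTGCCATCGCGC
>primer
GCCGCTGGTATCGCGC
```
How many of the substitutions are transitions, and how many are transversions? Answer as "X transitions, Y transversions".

1 transition, 3 transversions

Mismatches (1-based):
base 4: C→G (pyrimidine→purine, transversion)
base 5: G→C (purine→pyrimidine, transversion)
base 8: C→G (pyrimidine→purine, transversion)
base 9: C→T (pyrimidine→pyrimidine, transition)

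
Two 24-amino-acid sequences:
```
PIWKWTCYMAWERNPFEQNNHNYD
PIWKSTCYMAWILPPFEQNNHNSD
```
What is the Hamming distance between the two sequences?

The sequences differ at residues 5, 12, 13, 14, 23 (1-based) — 5 in total.

5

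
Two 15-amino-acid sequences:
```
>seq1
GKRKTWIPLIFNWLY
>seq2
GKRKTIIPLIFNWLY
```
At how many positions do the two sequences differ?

1

Mismatches (1-based): position 6: W→I.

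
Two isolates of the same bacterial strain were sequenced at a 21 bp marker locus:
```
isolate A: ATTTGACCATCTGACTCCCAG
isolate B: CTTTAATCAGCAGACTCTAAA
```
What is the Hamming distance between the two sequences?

The sequences differ at sites 1, 5, 7, 10, 12, 18, 19, 21 (1-based) — 8 in total.

8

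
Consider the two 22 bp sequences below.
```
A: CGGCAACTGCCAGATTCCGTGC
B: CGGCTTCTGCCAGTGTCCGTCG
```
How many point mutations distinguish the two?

6

Mismatches (1-based): position 5: A→T; position 6: A→T; position 14: A→T; position 15: T→G; position 21: G→C; position 22: C→G.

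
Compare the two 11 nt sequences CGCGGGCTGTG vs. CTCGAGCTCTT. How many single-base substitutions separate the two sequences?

The sequences differ at sites 2, 5, 9, 11 (1-based) — 4 in total.

4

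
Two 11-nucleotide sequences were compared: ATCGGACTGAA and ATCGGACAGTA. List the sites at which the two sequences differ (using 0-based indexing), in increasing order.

7, 9

Scanning 0-based: 7: T/A; 9: A/T.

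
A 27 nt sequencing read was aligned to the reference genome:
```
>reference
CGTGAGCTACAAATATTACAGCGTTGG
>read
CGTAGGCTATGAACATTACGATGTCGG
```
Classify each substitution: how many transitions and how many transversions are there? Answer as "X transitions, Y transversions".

9 transitions, 0 transversions

Mismatches (1-based):
position 4: G→A (purine→purine, transition)
position 5: A→G (purine→purine, transition)
position 10: C→T (pyrimidine→pyrimidine, transition)
position 11: A→G (purine→purine, transition)
position 14: T→C (pyrimidine→pyrimidine, transition)
position 20: A→G (purine→purine, transition)
position 21: G→A (purine→purine, transition)
position 22: C→T (pyrimidine→pyrimidine, transition)
position 25: T→C (pyrimidine→pyrimidine, transition)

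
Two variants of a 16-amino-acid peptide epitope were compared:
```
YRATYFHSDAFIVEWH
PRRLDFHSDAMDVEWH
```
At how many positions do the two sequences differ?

6

Comparing position by position, 6 positions differ: 1 (Y/P), 3 (A/R), 4 (T/L), 5 (Y/D), 11 (F/M), 12 (I/D).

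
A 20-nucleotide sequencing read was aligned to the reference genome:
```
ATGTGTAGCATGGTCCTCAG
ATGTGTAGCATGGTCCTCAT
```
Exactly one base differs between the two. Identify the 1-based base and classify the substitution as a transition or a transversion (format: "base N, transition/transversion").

The sequences differ only at base 20: G→T (purine→pyrimidine), a transversion.

base 20, transversion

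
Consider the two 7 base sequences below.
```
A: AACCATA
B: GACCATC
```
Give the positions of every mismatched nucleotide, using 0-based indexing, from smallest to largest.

0, 6

Differences at position 0 (A→G), position 6 (A→C).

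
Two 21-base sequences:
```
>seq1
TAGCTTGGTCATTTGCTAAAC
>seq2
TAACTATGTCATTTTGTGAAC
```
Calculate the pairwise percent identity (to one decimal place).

71.4%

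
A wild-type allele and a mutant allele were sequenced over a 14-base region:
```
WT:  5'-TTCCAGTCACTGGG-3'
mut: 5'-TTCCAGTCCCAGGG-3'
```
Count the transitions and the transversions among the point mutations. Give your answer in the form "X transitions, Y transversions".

0 transitions, 2 transversions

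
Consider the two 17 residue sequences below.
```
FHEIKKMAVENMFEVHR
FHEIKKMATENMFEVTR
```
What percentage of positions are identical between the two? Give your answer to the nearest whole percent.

88%

Mismatches at positions 9, 16 (1-based): 2 of 17.
Identical positions: 15/17 = 88.24% → 88%.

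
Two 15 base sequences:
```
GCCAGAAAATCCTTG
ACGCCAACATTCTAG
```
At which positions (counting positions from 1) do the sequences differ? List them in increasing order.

1, 3, 4, 5, 8, 11, 14

Differences at position 1 (G→A), position 3 (C→G), position 4 (A→C), position 5 (G→C), position 8 (A→C), position 11 (C→T), position 14 (T→A).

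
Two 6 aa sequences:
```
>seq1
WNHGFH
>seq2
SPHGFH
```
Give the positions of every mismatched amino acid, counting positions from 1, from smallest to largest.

1, 2

Scanning 1-based: 1: W/S; 2: N/P.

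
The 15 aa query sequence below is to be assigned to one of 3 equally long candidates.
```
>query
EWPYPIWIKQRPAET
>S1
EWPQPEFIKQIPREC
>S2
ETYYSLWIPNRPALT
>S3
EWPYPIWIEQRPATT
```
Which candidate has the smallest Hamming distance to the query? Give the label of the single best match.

S1 differs at 6 residues; S2 differs at 7 residues; S3 differs at 2 residues. The closest is S3.

S3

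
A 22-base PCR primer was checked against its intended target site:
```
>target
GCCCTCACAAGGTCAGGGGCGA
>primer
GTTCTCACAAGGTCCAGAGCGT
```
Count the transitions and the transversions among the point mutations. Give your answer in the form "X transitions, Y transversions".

4 transitions, 2 transversions

Transitions (purine↔purine or pyrimidine↔pyrimidine): 2 C→T, 3 C→T, 16 G→A, 18 G→A.
Transversions (purine↔pyrimidine): 15 A→C, 22 A→T.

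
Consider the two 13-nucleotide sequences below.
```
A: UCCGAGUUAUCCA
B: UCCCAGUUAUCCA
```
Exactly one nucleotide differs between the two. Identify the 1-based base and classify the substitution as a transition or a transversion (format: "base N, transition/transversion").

base 4, transversion

Base 4 changes G→C. G is a purine and C is a pyrimidine, so this is a transversion.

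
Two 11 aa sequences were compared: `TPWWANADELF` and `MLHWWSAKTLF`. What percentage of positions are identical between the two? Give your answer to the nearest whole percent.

Mismatches at positions 1, 2, 3, 5, 6, 8, 9 (1-based): 7 of 11.
Identical positions: 4/11 = 36.36% → 36%.

36%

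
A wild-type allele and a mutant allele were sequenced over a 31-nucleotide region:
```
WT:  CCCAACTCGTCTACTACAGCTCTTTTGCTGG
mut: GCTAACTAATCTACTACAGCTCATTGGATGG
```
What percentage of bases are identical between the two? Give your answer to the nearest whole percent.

7 positions differ (1, 3, 8, 9, 23, 26, 28), so 24 of 31 match: 24/31 = 77.42%.

77%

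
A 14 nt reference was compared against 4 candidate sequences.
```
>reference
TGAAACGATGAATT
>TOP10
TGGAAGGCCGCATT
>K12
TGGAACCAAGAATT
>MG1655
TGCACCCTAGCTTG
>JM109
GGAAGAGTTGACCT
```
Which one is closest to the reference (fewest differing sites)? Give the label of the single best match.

TOP10 differs at 5 sites; K12 differs at 3 sites; MG1655 differs at 8 sites; JM109 differs at 6 sites. The closest is K12.

K12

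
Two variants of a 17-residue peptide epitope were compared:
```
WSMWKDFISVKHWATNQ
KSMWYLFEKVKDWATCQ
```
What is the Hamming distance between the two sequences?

7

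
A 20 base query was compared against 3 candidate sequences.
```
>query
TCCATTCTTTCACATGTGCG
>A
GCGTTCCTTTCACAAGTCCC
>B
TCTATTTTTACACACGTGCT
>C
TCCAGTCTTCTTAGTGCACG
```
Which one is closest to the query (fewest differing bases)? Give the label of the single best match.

A differs at 7 bases; B differs at 5 bases; C differs at 8 bases. The closest is B.

B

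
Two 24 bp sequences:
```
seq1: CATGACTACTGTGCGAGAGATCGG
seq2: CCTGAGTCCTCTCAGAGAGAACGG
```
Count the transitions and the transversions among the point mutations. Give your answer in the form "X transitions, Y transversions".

Transitions (purine↔purine or pyrimidine↔pyrimidine): none.
Transversions (purine↔pyrimidine): 2 A→C, 6 C→G, 8 A→C, 11 G→C, 13 G→C, 14 C→A, 21 T→A.

0 transitions, 7 transversions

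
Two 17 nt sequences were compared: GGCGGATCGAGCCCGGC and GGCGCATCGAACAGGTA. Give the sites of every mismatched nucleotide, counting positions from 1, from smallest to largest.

5, 11, 13, 14, 16, 17

Scanning 1-based: 5: G/C; 11: G/A; 13: C/A; 14: C/G; 16: G/T; 17: C/A.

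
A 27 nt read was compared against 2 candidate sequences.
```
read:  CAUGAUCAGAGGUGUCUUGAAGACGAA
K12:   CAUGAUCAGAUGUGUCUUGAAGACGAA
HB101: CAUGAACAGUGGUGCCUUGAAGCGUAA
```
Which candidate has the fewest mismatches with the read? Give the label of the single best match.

Hamming distances to read — K12: 1; HB101: 6.
Smallest is K12 with 1 mismatch.

K12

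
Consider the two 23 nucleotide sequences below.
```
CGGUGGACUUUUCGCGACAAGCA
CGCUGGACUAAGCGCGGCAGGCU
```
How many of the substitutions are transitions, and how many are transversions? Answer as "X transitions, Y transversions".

Mismatches (1-based):
site 3: G→C (purine→pyrimidine, transversion)
site 10: U→A (pyrimidine→purine, transversion)
site 11: U→A (pyrimidine→purine, transversion)
site 12: U→G (pyrimidine→purine, transversion)
site 17: A→G (purine→purine, transition)
site 20: A→G (purine→purine, transition)
site 23: A→U (purine→pyrimidine, transversion)

2 transitions, 5 transversions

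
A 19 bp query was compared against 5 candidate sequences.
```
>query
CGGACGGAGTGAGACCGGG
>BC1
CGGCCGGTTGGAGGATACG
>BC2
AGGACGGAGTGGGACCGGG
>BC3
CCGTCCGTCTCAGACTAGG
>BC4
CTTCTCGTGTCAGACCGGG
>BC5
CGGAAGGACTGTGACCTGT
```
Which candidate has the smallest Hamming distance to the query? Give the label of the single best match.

BC1 differs at 9 positions; BC2 differs at 2 positions; BC3 differs at 8 positions; BC4 differs at 7 positions; BC5 differs at 5 positions. The closest is BC2.

BC2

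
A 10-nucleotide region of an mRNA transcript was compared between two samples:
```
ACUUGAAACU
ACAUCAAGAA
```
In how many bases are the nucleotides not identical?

5

Mismatches (1-based): base 3: U→A; base 5: G→C; base 8: A→G; base 9: C→A; base 10: U→A.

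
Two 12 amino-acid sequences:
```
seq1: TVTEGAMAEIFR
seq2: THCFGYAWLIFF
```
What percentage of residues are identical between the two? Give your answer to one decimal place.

Mismatches at positions 2, 3, 4, 6, 7, 8, 9, 12 (1-based): 8 of 12.
Identical positions: 4/12 = 33.33% → 33.3%.

33.3%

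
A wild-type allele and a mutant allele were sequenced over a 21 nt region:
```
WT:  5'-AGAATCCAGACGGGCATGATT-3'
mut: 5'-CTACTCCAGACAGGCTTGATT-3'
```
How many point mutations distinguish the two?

5

Comparing position by position, 5 sites differ: 1 (A/C), 2 (G/T), 4 (A/C), 12 (G/A), 16 (A/T).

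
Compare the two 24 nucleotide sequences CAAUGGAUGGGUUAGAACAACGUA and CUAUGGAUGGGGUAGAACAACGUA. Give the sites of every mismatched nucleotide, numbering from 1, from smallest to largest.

Differences at site 2 (A→U), site 12 (U→G).

2, 12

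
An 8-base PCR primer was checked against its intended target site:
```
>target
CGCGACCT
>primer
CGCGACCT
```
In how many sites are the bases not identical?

The two sequences are identical at every position.

0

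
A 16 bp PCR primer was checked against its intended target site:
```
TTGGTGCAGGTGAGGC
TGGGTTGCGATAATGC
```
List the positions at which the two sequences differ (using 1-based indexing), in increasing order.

2, 6, 7, 8, 10, 12, 14

Differences at position 2 (T→G), position 6 (G→T), position 7 (C→G), position 8 (A→C), position 10 (G→A), position 12 (G→A), position 14 (G→T).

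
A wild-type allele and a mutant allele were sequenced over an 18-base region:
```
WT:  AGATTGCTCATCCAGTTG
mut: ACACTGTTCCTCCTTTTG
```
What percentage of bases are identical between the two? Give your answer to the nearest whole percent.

67%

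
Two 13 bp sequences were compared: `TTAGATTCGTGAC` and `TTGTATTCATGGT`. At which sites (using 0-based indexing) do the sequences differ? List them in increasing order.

Scanning 0-based: 2: A/G; 3: G/T; 8: G/A; 11: A/G; 12: C/T.

2, 3, 8, 11, 12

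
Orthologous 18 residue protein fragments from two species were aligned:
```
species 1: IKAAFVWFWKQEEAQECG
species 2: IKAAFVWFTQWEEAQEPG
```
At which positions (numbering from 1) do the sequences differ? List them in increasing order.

9, 10, 11, 17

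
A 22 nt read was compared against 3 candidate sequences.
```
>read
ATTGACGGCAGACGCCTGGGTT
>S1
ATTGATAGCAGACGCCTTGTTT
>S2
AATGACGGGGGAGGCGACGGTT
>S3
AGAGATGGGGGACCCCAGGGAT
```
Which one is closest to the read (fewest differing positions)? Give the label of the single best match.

S1

S1 differs at 4 positions; S2 differs at 7 positions; S3 differs at 8 positions. The closest is S1.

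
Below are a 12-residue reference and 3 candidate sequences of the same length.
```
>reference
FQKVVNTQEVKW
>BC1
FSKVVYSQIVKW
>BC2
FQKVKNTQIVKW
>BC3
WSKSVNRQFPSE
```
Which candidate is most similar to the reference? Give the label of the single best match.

Hamming distances to reference — BC1: 4; BC2: 2; BC3: 8.
Smallest is BC2 with 2 mismatches.

BC2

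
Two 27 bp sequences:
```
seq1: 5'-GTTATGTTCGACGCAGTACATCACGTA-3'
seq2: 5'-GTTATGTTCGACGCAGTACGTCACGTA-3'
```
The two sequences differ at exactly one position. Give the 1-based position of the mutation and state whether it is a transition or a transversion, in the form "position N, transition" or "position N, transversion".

Position 20 changes A→G. A is a purine and G is a purine, so this is a transition.

position 20, transition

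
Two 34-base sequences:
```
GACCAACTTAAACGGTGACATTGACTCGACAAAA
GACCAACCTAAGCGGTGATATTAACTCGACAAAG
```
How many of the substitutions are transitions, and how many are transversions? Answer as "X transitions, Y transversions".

Mismatches (1-based):
position 8: T→C (pyrimidine→pyrimidine, transition)
position 12: A→G (purine→purine, transition)
position 19: C→T (pyrimidine→pyrimidine, transition)
position 23: G→A (purine→purine, transition)
position 34: A→G (purine→purine, transition)

5 transitions, 0 transversions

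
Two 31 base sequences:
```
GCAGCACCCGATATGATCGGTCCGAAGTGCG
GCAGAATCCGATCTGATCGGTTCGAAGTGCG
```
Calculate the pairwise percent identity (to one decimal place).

4 positions differ (5, 7, 13, 22), so 27 of 31 match: 27/31 = 87.1%.

87.1%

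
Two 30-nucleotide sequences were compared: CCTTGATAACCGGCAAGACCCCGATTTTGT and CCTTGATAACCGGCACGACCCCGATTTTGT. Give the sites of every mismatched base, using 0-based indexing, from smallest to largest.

Differences at site 15 (A→C).

15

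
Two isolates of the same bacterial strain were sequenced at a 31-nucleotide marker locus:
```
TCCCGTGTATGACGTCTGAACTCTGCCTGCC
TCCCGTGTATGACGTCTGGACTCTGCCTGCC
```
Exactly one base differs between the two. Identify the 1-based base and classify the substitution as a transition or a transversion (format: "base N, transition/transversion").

base 19, transition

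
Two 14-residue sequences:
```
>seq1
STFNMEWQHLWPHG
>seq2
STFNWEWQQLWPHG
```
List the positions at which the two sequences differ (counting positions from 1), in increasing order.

5, 9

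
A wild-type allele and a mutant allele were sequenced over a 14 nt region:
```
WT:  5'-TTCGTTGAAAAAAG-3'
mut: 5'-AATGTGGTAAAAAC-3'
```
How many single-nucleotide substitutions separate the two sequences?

Comparing position by position, 6 bases differ: 1 (T/A), 2 (T/A), 3 (C/T), 6 (T/G), 8 (A/T), 14 (G/C).

6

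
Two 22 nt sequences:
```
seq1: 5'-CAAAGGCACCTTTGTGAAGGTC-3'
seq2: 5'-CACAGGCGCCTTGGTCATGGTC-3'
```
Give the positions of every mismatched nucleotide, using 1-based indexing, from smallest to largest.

3, 8, 13, 16, 18

Scanning 1-based: 3: A/C; 8: A/G; 13: T/G; 16: G/C; 18: A/T.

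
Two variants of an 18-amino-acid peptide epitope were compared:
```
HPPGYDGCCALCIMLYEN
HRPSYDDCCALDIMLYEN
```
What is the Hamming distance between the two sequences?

Comparing position by position, 4 residues differ: 2 (P/R), 4 (G/S), 7 (G/D), 12 (C/D).

4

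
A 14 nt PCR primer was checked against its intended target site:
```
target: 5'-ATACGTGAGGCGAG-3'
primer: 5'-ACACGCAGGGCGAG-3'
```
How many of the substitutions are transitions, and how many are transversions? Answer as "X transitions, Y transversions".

4 transitions, 0 transversions

Mismatches (1-based):
position 2: T→C (pyrimidine→pyrimidine, transition)
position 6: T→C (pyrimidine→pyrimidine, transition)
position 7: G→A (purine→purine, transition)
position 8: A→G (purine→purine, transition)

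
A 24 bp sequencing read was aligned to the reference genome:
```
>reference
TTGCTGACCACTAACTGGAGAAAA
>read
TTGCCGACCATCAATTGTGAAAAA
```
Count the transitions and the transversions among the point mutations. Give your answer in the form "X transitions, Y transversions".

Transitions (purine↔purine or pyrimidine↔pyrimidine): 5 T→C, 11 C→T, 12 T→C, 15 C→T, 19 A→G, 20 G→A.
Transversions (purine↔pyrimidine): 18 G→T.

6 transitions, 1 transversion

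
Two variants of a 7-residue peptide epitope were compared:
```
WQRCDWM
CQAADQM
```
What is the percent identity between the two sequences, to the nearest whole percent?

Mismatches at positions 1, 3, 4, 6 (1-based): 4 of 7.
Identical positions: 3/7 = 42.86% → 43%.

43%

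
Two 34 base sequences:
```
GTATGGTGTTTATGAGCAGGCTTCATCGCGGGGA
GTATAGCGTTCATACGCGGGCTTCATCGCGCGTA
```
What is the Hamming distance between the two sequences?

Comparing position by position, 8 positions differ: 5 (G/A), 7 (T/C), 11 (T/C), 14 (G/A), 15 (A/C), 18 (A/G), 31 (G/C), 33 (G/T).

8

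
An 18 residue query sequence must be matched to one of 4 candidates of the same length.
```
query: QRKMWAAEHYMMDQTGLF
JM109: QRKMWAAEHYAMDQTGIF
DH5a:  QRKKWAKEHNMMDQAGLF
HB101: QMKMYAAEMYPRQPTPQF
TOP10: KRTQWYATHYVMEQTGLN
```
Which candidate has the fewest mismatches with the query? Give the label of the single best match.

JM109

Hamming distances to query — JM109: 2; DH5a: 4; HB101: 9; TOP10: 8.
Smallest is JM109 with 2 mismatches.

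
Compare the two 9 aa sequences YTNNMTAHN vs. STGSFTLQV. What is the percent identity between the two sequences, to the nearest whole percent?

22%

7 positions differ (1, 3, 4, 5, 7, 8, 9), so 2 of 9 match: 2/9 = 22.22%.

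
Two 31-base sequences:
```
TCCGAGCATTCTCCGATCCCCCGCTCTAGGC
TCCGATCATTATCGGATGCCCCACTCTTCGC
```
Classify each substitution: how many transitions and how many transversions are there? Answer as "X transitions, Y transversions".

Mismatches (1-based):
site 6: G→T (purine→pyrimidine, transversion)
site 11: C→A (pyrimidine→purine, transversion)
site 14: C→G (pyrimidine→purine, transversion)
site 18: C→G (pyrimidine→purine, transversion)
site 23: G→A (purine→purine, transition)
site 28: A→T (purine→pyrimidine, transversion)
site 29: G→C (purine→pyrimidine, transversion)

1 transition, 6 transversions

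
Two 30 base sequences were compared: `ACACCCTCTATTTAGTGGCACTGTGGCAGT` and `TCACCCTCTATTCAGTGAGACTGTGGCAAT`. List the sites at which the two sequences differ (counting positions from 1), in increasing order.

Differences at site 1 (A→T), site 13 (T→C), site 18 (G→A), site 19 (C→G), site 29 (G→A).

1, 13, 18, 19, 29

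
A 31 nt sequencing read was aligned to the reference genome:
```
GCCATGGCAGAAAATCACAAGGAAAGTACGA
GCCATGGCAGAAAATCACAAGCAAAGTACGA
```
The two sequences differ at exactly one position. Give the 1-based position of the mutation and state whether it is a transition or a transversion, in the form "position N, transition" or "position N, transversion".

position 22, transversion

Position 22 changes G→C. G is a purine and C is a pyrimidine, so this is a transversion.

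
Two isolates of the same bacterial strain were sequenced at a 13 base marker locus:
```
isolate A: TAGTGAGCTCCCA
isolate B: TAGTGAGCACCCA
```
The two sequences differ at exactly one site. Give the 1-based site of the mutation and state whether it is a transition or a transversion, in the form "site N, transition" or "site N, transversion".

Site 9 changes T→A. T is a pyrimidine and A is a purine, so this is a transversion.

site 9, transversion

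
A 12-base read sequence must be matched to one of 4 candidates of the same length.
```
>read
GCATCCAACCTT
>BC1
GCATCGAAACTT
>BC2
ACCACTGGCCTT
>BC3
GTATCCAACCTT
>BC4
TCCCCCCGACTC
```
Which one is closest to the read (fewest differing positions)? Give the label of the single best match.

BC3

Hamming distances to read — BC1: 2; BC2: 6; BC3: 1; BC4: 7.
Smallest is BC3 with 1 mismatch.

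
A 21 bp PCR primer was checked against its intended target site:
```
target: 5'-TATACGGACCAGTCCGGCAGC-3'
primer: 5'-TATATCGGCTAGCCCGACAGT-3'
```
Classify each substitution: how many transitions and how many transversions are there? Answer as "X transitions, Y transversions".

6 transitions, 1 transversion

Transitions (purine↔purine or pyrimidine↔pyrimidine): 5 C→T, 8 A→G, 10 C→T, 13 T→C, 17 G→A, 21 C→T.
Transversions (purine↔pyrimidine): 6 G→C.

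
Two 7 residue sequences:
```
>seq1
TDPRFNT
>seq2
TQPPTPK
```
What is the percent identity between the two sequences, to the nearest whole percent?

29%

5 positions differ (2, 4, 5, 6, 7), so 2 of 7 match: 2/7 = 28.57%.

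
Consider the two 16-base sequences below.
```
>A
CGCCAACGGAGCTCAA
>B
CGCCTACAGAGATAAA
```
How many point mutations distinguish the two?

Mismatches (1-based): site 5: A→T; site 8: G→A; site 12: C→A; site 14: C→A.

4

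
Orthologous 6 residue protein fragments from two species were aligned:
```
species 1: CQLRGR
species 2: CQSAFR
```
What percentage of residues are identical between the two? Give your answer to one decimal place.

Mismatches at positions 3, 4, 5 (1-based): 3 of 6.
Identical positions: 3/6 = 50% → 50.0%.

50.0%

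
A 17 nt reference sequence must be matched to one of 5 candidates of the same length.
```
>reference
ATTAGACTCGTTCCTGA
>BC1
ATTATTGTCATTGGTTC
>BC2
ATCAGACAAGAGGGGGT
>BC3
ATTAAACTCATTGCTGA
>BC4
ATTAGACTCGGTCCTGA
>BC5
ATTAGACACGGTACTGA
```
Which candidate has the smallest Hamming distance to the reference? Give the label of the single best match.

BC4

BC1 differs at 8 bases; BC2 differs at 9 bases; BC3 differs at 3 bases; BC4 differs at 1 base; BC5 differs at 3 bases. The closest is BC4.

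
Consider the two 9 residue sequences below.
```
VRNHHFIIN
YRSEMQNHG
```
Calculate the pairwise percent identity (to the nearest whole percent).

8 positions differ (1, 3, 4, 5, 6, 7, 8, 9), so 1 of 9 match: 1/9 = 11.11%.

11%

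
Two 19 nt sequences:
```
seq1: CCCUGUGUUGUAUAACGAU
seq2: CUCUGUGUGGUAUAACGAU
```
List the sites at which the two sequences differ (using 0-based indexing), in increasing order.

1, 8

Scanning 0-based: 1: C/U; 8: U/G.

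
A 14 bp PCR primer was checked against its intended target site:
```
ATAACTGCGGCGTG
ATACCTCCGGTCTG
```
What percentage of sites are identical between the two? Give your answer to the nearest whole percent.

Mismatches at positions 4, 7, 11, 12 (1-based): 4 of 14.
Identical positions: 10/14 = 71.43% → 71%.

71%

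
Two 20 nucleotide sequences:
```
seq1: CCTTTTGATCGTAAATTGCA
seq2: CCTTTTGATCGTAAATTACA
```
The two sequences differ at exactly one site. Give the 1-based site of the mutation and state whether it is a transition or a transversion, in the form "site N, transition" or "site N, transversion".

site 18, transition

The sequences differ only at site 18: G→A (purine→purine), a transition.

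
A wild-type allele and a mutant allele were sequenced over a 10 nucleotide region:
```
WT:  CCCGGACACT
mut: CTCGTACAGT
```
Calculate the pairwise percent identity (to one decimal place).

3 positions differ (2, 5, 9), so 7 of 10 match: 7/10 = 70%.

70.0%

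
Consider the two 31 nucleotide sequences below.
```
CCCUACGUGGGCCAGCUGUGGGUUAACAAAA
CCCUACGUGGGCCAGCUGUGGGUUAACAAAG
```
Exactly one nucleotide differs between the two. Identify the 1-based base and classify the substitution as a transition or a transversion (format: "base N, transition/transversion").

base 31, transition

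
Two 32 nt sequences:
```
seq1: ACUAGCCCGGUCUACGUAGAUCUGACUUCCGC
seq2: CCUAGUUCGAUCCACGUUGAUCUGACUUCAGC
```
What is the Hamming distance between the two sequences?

7

Comparing position by position, 7 positions differ: 1 (A/C), 6 (C/U), 7 (C/U), 10 (G/A), 13 (U/C), 18 (A/U), 30 (C/A).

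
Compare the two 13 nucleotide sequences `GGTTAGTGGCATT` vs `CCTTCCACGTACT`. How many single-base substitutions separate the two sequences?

Comparing position by position, 8 positions differ: 1 (G/C), 2 (G/C), 5 (A/C), 6 (G/C), 7 (T/A), 8 (G/C), 10 (C/T), 12 (T/C).

8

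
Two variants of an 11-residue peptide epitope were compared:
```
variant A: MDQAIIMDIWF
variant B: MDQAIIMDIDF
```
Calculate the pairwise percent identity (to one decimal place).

90.9%

Mismatch at position 10 (1-based): 1 of 11.
Identical positions: 10/11 = 90.91% → 90.9%.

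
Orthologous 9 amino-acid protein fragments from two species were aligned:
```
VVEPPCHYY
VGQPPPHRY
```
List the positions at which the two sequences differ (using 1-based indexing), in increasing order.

2, 3, 6, 8

Scanning 1-based: 2: V/G; 3: E/Q; 6: C/P; 8: Y/R.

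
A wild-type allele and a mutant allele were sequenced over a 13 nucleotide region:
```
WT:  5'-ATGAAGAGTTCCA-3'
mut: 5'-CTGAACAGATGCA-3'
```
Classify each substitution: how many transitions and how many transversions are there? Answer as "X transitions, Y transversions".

Transitions (purine↔purine or pyrimidine↔pyrimidine): none.
Transversions (purine↔pyrimidine): 1 A→C, 6 G→C, 9 T→A, 11 C→G.

0 transitions, 4 transversions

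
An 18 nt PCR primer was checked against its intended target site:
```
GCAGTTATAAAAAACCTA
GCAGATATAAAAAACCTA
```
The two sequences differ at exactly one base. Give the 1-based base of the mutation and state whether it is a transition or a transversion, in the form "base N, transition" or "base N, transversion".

Base 5 changes T→A. T is a pyrimidine and A is a purine, so this is a transversion.

base 5, transversion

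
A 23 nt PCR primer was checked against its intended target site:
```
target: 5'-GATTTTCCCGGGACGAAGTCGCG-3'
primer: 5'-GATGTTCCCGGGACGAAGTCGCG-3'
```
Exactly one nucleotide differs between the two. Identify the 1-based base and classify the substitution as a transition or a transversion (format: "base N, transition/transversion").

base 4, transversion

The sequences differ only at base 4: T→G (pyrimidine→purine), a transversion.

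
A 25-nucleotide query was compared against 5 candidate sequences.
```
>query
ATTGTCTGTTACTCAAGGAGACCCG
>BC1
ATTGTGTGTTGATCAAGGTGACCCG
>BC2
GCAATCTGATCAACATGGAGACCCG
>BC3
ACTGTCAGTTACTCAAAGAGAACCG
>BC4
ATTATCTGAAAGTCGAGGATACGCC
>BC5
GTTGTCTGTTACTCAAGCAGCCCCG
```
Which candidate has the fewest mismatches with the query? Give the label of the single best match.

BC1 differs at 4 sites; BC2 differs at 9 sites; BC3 differs at 4 sites; BC4 differs at 8 sites; BC5 differs at 3 sites. The closest is BC5.

BC5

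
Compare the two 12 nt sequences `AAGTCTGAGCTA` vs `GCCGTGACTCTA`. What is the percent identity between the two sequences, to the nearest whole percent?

Mismatches at positions 1, 2, 3, 4, 5, 6, 7, 8, 9 (1-based): 9 of 12.
Identical positions: 3/12 = 25% → 25%.

25%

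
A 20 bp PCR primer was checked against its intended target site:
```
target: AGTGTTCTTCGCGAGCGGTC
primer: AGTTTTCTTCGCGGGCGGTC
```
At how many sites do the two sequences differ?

The sequences differ at sites 4, 14 (1-based) — 2 in total.

2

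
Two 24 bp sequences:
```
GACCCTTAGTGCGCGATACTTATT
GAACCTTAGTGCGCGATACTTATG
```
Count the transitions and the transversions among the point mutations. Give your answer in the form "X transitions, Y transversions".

0 transitions, 2 transversions

Transitions (purine↔purine or pyrimidine↔pyrimidine): none.
Transversions (purine↔pyrimidine): 3 C→A, 24 T→G.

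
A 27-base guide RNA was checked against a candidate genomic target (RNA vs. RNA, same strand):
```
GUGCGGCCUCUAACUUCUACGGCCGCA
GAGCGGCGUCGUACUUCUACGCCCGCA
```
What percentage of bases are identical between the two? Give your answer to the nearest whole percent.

Mismatches at positions 2, 8, 11, 12, 22 (1-based): 5 of 27.
Identical positions: 22/27 = 81.48% → 81%.

81%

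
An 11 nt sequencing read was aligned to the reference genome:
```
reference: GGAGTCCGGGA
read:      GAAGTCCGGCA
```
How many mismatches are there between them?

2

Comparing position by position, 2 positions differ: 2 (G/A), 10 (G/C).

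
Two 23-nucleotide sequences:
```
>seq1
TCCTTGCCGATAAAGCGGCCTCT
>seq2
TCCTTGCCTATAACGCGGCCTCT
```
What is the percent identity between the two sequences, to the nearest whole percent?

91%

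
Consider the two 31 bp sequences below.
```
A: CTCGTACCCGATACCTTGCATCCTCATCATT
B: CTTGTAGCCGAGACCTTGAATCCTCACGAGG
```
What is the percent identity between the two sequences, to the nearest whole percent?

74%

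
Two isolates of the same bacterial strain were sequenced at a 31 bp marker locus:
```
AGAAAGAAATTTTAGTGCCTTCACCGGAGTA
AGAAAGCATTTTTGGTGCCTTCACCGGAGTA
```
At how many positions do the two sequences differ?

Comparing position by position, 3 positions differ: 7 (A/C), 9 (A/T), 14 (A/G).

3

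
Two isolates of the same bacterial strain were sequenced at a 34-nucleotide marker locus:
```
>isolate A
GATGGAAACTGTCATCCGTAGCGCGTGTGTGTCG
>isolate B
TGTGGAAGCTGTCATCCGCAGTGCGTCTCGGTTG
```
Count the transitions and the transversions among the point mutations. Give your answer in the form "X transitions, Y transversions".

5 transitions, 4 transversions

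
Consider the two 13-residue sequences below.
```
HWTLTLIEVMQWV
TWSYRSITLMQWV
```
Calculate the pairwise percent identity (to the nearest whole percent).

7 positions differ (1, 3, 4, 5, 6, 8, 9), so 6 of 13 match: 6/13 = 46.15%.

46%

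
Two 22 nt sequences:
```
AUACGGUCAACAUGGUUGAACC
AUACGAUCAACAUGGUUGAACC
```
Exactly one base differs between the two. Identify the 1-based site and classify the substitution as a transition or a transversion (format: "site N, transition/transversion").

The sequences differ only at site 6: G→A (purine→purine), a transition.

site 6, transition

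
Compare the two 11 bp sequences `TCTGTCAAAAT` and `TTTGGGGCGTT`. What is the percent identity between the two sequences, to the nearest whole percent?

36%

Mismatches at positions 2, 5, 6, 7, 8, 9, 10 (1-based): 7 of 11.
Identical positions: 4/11 = 36.36% → 36%.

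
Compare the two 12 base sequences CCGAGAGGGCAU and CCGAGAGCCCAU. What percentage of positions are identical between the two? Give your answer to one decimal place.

83.3%

Mismatches at positions 8, 9 (1-based): 2 of 12.
Identical positions: 10/12 = 83.33% → 83.3%.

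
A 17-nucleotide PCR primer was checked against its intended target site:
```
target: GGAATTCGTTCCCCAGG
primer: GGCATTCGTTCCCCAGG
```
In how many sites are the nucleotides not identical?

1

Mismatches (1-based): site 3: A→C.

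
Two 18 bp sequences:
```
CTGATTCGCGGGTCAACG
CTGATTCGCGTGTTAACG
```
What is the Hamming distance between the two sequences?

2

Mismatches (1-based): position 11: G→T; position 14: C→T.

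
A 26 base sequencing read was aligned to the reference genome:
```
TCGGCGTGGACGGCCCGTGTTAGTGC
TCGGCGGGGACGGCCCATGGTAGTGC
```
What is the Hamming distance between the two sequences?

3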